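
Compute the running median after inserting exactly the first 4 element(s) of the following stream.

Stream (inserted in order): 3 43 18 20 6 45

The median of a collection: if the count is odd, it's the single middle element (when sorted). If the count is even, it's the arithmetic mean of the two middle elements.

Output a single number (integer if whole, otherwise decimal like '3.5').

Answer: 19

Derivation:
Step 1: insert 3 -> lo=[3] (size 1, max 3) hi=[] (size 0) -> median=3
Step 2: insert 43 -> lo=[3] (size 1, max 3) hi=[43] (size 1, min 43) -> median=23
Step 3: insert 18 -> lo=[3, 18] (size 2, max 18) hi=[43] (size 1, min 43) -> median=18
Step 4: insert 20 -> lo=[3, 18] (size 2, max 18) hi=[20, 43] (size 2, min 20) -> median=19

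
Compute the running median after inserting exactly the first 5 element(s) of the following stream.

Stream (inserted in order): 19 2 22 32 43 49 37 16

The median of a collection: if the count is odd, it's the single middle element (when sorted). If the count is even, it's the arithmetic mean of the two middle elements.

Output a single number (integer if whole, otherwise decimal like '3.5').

Answer: 22

Derivation:
Step 1: insert 19 -> lo=[19] (size 1, max 19) hi=[] (size 0) -> median=19
Step 2: insert 2 -> lo=[2] (size 1, max 2) hi=[19] (size 1, min 19) -> median=10.5
Step 3: insert 22 -> lo=[2, 19] (size 2, max 19) hi=[22] (size 1, min 22) -> median=19
Step 4: insert 32 -> lo=[2, 19] (size 2, max 19) hi=[22, 32] (size 2, min 22) -> median=20.5
Step 5: insert 43 -> lo=[2, 19, 22] (size 3, max 22) hi=[32, 43] (size 2, min 32) -> median=22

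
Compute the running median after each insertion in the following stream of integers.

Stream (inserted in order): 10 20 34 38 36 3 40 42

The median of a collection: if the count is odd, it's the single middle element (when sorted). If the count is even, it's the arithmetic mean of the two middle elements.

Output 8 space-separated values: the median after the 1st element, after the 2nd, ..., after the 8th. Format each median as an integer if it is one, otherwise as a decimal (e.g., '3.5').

Answer: 10 15 20 27 34 27 34 35

Derivation:
Step 1: insert 10 -> lo=[10] (size 1, max 10) hi=[] (size 0) -> median=10
Step 2: insert 20 -> lo=[10] (size 1, max 10) hi=[20] (size 1, min 20) -> median=15
Step 3: insert 34 -> lo=[10, 20] (size 2, max 20) hi=[34] (size 1, min 34) -> median=20
Step 4: insert 38 -> lo=[10, 20] (size 2, max 20) hi=[34, 38] (size 2, min 34) -> median=27
Step 5: insert 36 -> lo=[10, 20, 34] (size 3, max 34) hi=[36, 38] (size 2, min 36) -> median=34
Step 6: insert 3 -> lo=[3, 10, 20] (size 3, max 20) hi=[34, 36, 38] (size 3, min 34) -> median=27
Step 7: insert 40 -> lo=[3, 10, 20, 34] (size 4, max 34) hi=[36, 38, 40] (size 3, min 36) -> median=34
Step 8: insert 42 -> lo=[3, 10, 20, 34] (size 4, max 34) hi=[36, 38, 40, 42] (size 4, min 36) -> median=35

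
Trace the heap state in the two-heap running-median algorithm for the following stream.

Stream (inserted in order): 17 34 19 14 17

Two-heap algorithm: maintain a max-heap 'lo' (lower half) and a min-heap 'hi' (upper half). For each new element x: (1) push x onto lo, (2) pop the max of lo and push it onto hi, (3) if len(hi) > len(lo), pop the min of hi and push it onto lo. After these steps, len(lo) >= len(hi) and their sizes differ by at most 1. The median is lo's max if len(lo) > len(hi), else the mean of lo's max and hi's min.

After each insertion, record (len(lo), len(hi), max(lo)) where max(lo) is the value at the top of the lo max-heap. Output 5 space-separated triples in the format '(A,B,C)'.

Step 1: insert 17 -> lo=[17] hi=[] -> (len(lo)=1, len(hi)=0, max(lo)=17)
Step 2: insert 34 -> lo=[17] hi=[34] -> (len(lo)=1, len(hi)=1, max(lo)=17)
Step 3: insert 19 -> lo=[17, 19] hi=[34] -> (len(lo)=2, len(hi)=1, max(lo)=19)
Step 4: insert 14 -> lo=[14, 17] hi=[19, 34] -> (len(lo)=2, len(hi)=2, max(lo)=17)
Step 5: insert 17 -> lo=[14, 17, 17] hi=[19, 34] -> (len(lo)=3, len(hi)=2, max(lo)=17)

Answer: (1,0,17) (1,1,17) (2,1,19) (2,2,17) (3,2,17)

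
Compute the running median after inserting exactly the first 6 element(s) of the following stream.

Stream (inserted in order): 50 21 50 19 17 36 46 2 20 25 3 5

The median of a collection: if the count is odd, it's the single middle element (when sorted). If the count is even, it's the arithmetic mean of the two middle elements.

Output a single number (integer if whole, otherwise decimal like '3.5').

Answer: 28.5

Derivation:
Step 1: insert 50 -> lo=[50] (size 1, max 50) hi=[] (size 0) -> median=50
Step 2: insert 21 -> lo=[21] (size 1, max 21) hi=[50] (size 1, min 50) -> median=35.5
Step 3: insert 50 -> lo=[21, 50] (size 2, max 50) hi=[50] (size 1, min 50) -> median=50
Step 4: insert 19 -> lo=[19, 21] (size 2, max 21) hi=[50, 50] (size 2, min 50) -> median=35.5
Step 5: insert 17 -> lo=[17, 19, 21] (size 3, max 21) hi=[50, 50] (size 2, min 50) -> median=21
Step 6: insert 36 -> lo=[17, 19, 21] (size 3, max 21) hi=[36, 50, 50] (size 3, min 36) -> median=28.5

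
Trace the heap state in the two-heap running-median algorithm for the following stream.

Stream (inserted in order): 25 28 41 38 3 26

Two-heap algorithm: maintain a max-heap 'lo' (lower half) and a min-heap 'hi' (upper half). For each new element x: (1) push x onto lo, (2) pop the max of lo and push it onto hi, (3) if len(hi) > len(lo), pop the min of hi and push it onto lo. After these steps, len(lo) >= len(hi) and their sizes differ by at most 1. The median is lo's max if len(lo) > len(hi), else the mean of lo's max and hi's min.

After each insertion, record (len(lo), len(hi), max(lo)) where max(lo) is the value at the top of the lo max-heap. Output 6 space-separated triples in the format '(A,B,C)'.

Answer: (1,0,25) (1,1,25) (2,1,28) (2,2,28) (3,2,28) (3,3,26)

Derivation:
Step 1: insert 25 -> lo=[25] hi=[] -> (len(lo)=1, len(hi)=0, max(lo)=25)
Step 2: insert 28 -> lo=[25] hi=[28] -> (len(lo)=1, len(hi)=1, max(lo)=25)
Step 3: insert 41 -> lo=[25, 28] hi=[41] -> (len(lo)=2, len(hi)=1, max(lo)=28)
Step 4: insert 38 -> lo=[25, 28] hi=[38, 41] -> (len(lo)=2, len(hi)=2, max(lo)=28)
Step 5: insert 3 -> lo=[3, 25, 28] hi=[38, 41] -> (len(lo)=3, len(hi)=2, max(lo)=28)
Step 6: insert 26 -> lo=[3, 25, 26] hi=[28, 38, 41] -> (len(lo)=3, len(hi)=3, max(lo)=26)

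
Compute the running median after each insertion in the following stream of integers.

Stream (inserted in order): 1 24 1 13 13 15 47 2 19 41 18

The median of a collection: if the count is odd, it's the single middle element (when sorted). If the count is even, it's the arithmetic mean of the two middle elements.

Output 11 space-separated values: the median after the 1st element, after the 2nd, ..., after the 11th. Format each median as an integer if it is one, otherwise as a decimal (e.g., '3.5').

Answer: 1 12.5 1 7 13 13 13 13 13 14 15

Derivation:
Step 1: insert 1 -> lo=[1] (size 1, max 1) hi=[] (size 0) -> median=1
Step 2: insert 24 -> lo=[1] (size 1, max 1) hi=[24] (size 1, min 24) -> median=12.5
Step 3: insert 1 -> lo=[1, 1] (size 2, max 1) hi=[24] (size 1, min 24) -> median=1
Step 4: insert 13 -> lo=[1, 1] (size 2, max 1) hi=[13, 24] (size 2, min 13) -> median=7
Step 5: insert 13 -> lo=[1, 1, 13] (size 3, max 13) hi=[13, 24] (size 2, min 13) -> median=13
Step 6: insert 15 -> lo=[1, 1, 13] (size 3, max 13) hi=[13, 15, 24] (size 3, min 13) -> median=13
Step 7: insert 47 -> lo=[1, 1, 13, 13] (size 4, max 13) hi=[15, 24, 47] (size 3, min 15) -> median=13
Step 8: insert 2 -> lo=[1, 1, 2, 13] (size 4, max 13) hi=[13, 15, 24, 47] (size 4, min 13) -> median=13
Step 9: insert 19 -> lo=[1, 1, 2, 13, 13] (size 5, max 13) hi=[15, 19, 24, 47] (size 4, min 15) -> median=13
Step 10: insert 41 -> lo=[1, 1, 2, 13, 13] (size 5, max 13) hi=[15, 19, 24, 41, 47] (size 5, min 15) -> median=14
Step 11: insert 18 -> lo=[1, 1, 2, 13, 13, 15] (size 6, max 15) hi=[18, 19, 24, 41, 47] (size 5, min 18) -> median=15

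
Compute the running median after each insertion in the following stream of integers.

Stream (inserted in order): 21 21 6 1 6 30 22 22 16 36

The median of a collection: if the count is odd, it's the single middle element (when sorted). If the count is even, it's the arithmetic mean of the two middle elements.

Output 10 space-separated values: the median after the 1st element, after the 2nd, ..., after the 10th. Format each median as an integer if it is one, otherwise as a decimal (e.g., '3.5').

Step 1: insert 21 -> lo=[21] (size 1, max 21) hi=[] (size 0) -> median=21
Step 2: insert 21 -> lo=[21] (size 1, max 21) hi=[21] (size 1, min 21) -> median=21
Step 3: insert 6 -> lo=[6, 21] (size 2, max 21) hi=[21] (size 1, min 21) -> median=21
Step 4: insert 1 -> lo=[1, 6] (size 2, max 6) hi=[21, 21] (size 2, min 21) -> median=13.5
Step 5: insert 6 -> lo=[1, 6, 6] (size 3, max 6) hi=[21, 21] (size 2, min 21) -> median=6
Step 6: insert 30 -> lo=[1, 6, 6] (size 3, max 6) hi=[21, 21, 30] (size 3, min 21) -> median=13.5
Step 7: insert 22 -> lo=[1, 6, 6, 21] (size 4, max 21) hi=[21, 22, 30] (size 3, min 21) -> median=21
Step 8: insert 22 -> lo=[1, 6, 6, 21] (size 4, max 21) hi=[21, 22, 22, 30] (size 4, min 21) -> median=21
Step 9: insert 16 -> lo=[1, 6, 6, 16, 21] (size 5, max 21) hi=[21, 22, 22, 30] (size 4, min 21) -> median=21
Step 10: insert 36 -> lo=[1, 6, 6, 16, 21] (size 5, max 21) hi=[21, 22, 22, 30, 36] (size 5, min 21) -> median=21

Answer: 21 21 21 13.5 6 13.5 21 21 21 21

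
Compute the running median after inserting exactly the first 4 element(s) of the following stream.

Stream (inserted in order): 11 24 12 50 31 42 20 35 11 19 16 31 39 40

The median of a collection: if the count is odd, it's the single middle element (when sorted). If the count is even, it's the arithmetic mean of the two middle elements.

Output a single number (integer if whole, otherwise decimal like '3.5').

Step 1: insert 11 -> lo=[11] (size 1, max 11) hi=[] (size 0) -> median=11
Step 2: insert 24 -> lo=[11] (size 1, max 11) hi=[24] (size 1, min 24) -> median=17.5
Step 3: insert 12 -> lo=[11, 12] (size 2, max 12) hi=[24] (size 1, min 24) -> median=12
Step 4: insert 50 -> lo=[11, 12] (size 2, max 12) hi=[24, 50] (size 2, min 24) -> median=18

Answer: 18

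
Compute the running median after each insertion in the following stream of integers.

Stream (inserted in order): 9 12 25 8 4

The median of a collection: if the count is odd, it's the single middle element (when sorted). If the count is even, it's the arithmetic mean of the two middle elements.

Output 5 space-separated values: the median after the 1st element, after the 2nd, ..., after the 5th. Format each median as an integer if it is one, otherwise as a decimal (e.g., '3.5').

Step 1: insert 9 -> lo=[9] (size 1, max 9) hi=[] (size 0) -> median=9
Step 2: insert 12 -> lo=[9] (size 1, max 9) hi=[12] (size 1, min 12) -> median=10.5
Step 3: insert 25 -> lo=[9, 12] (size 2, max 12) hi=[25] (size 1, min 25) -> median=12
Step 4: insert 8 -> lo=[8, 9] (size 2, max 9) hi=[12, 25] (size 2, min 12) -> median=10.5
Step 5: insert 4 -> lo=[4, 8, 9] (size 3, max 9) hi=[12, 25] (size 2, min 12) -> median=9

Answer: 9 10.5 12 10.5 9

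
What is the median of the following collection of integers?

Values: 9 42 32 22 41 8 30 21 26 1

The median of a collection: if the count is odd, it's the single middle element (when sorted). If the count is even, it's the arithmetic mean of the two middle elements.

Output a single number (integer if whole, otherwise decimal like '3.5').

Step 1: insert 9 -> lo=[9] (size 1, max 9) hi=[] (size 0) -> median=9
Step 2: insert 42 -> lo=[9] (size 1, max 9) hi=[42] (size 1, min 42) -> median=25.5
Step 3: insert 32 -> lo=[9, 32] (size 2, max 32) hi=[42] (size 1, min 42) -> median=32
Step 4: insert 22 -> lo=[9, 22] (size 2, max 22) hi=[32, 42] (size 2, min 32) -> median=27
Step 5: insert 41 -> lo=[9, 22, 32] (size 3, max 32) hi=[41, 42] (size 2, min 41) -> median=32
Step 6: insert 8 -> lo=[8, 9, 22] (size 3, max 22) hi=[32, 41, 42] (size 3, min 32) -> median=27
Step 7: insert 30 -> lo=[8, 9, 22, 30] (size 4, max 30) hi=[32, 41, 42] (size 3, min 32) -> median=30
Step 8: insert 21 -> lo=[8, 9, 21, 22] (size 4, max 22) hi=[30, 32, 41, 42] (size 4, min 30) -> median=26
Step 9: insert 26 -> lo=[8, 9, 21, 22, 26] (size 5, max 26) hi=[30, 32, 41, 42] (size 4, min 30) -> median=26
Step 10: insert 1 -> lo=[1, 8, 9, 21, 22] (size 5, max 22) hi=[26, 30, 32, 41, 42] (size 5, min 26) -> median=24

Answer: 24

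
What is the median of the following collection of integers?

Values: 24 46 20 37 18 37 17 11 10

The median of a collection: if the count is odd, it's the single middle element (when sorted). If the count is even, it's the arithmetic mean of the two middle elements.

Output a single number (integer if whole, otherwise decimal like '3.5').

Step 1: insert 24 -> lo=[24] (size 1, max 24) hi=[] (size 0) -> median=24
Step 2: insert 46 -> lo=[24] (size 1, max 24) hi=[46] (size 1, min 46) -> median=35
Step 3: insert 20 -> lo=[20, 24] (size 2, max 24) hi=[46] (size 1, min 46) -> median=24
Step 4: insert 37 -> lo=[20, 24] (size 2, max 24) hi=[37, 46] (size 2, min 37) -> median=30.5
Step 5: insert 18 -> lo=[18, 20, 24] (size 3, max 24) hi=[37, 46] (size 2, min 37) -> median=24
Step 6: insert 37 -> lo=[18, 20, 24] (size 3, max 24) hi=[37, 37, 46] (size 3, min 37) -> median=30.5
Step 7: insert 17 -> lo=[17, 18, 20, 24] (size 4, max 24) hi=[37, 37, 46] (size 3, min 37) -> median=24
Step 8: insert 11 -> lo=[11, 17, 18, 20] (size 4, max 20) hi=[24, 37, 37, 46] (size 4, min 24) -> median=22
Step 9: insert 10 -> lo=[10, 11, 17, 18, 20] (size 5, max 20) hi=[24, 37, 37, 46] (size 4, min 24) -> median=20

Answer: 20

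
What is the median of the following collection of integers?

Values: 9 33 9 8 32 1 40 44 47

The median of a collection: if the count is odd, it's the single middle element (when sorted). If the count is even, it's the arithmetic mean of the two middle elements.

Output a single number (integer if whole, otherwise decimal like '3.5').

Step 1: insert 9 -> lo=[9] (size 1, max 9) hi=[] (size 0) -> median=9
Step 2: insert 33 -> lo=[9] (size 1, max 9) hi=[33] (size 1, min 33) -> median=21
Step 3: insert 9 -> lo=[9, 9] (size 2, max 9) hi=[33] (size 1, min 33) -> median=9
Step 4: insert 8 -> lo=[8, 9] (size 2, max 9) hi=[9, 33] (size 2, min 9) -> median=9
Step 5: insert 32 -> lo=[8, 9, 9] (size 3, max 9) hi=[32, 33] (size 2, min 32) -> median=9
Step 6: insert 1 -> lo=[1, 8, 9] (size 3, max 9) hi=[9, 32, 33] (size 3, min 9) -> median=9
Step 7: insert 40 -> lo=[1, 8, 9, 9] (size 4, max 9) hi=[32, 33, 40] (size 3, min 32) -> median=9
Step 8: insert 44 -> lo=[1, 8, 9, 9] (size 4, max 9) hi=[32, 33, 40, 44] (size 4, min 32) -> median=20.5
Step 9: insert 47 -> lo=[1, 8, 9, 9, 32] (size 5, max 32) hi=[33, 40, 44, 47] (size 4, min 33) -> median=32

Answer: 32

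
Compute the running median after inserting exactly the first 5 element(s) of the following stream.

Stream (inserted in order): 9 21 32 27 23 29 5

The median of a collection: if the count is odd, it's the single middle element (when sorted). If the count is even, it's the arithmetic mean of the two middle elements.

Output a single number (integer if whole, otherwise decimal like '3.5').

Answer: 23

Derivation:
Step 1: insert 9 -> lo=[9] (size 1, max 9) hi=[] (size 0) -> median=9
Step 2: insert 21 -> lo=[9] (size 1, max 9) hi=[21] (size 1, min 21) -> median=15
Step 3: insert 32 -> lo=[9, 21] (size 2, max 21) hi=[32] (size 1, min 32) -> median=21
Step 4: insert 27 -> lo=[9, 21] (size 2, max 21) hi=[27, 32] (size 2, min 27) -> median=24
Step 5: insert 23 -> lo=[9, 21, 23] (size 3, max 23) hi=[27, 32] (size 2, min 27) -> median=23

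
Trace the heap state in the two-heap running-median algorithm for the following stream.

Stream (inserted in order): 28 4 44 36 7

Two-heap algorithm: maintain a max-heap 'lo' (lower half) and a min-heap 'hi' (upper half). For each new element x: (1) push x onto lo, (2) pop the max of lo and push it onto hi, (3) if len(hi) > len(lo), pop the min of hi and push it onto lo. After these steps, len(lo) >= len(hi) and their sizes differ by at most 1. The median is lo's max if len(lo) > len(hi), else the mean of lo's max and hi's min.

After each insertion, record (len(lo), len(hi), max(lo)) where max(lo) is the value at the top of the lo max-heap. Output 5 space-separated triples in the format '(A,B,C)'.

Answer: (1,0,28) (1,1,4) (2,1,28) (2,2,28) (3,2,28)

Derivation:
Step 1: insert 28 -> lo=[28] hi=[] -> (len(lo)=1, len(hi)=0, max(lo)=28)
Step 2: insert 4 -> lo=[4] hi=[28] -> (len(lo)=1, len(hi)=1, max(lo)=4)
Step 3: insert 44 -> lo=[4, 28] hi=[44] -> (len(lo)=2, len(hi)=1, max(lo)=28)
Step 4: insert 36 -> lo=[4, 28] hi=[36, 44] -> (len(lo)=2, len(hi)=2, max(lo)=28)
Step 5: insert 7 -> lo=[4, 7, 28] hi=[36, 44] -> (len(lo)=3, len(hi)=2, max(lo)=28)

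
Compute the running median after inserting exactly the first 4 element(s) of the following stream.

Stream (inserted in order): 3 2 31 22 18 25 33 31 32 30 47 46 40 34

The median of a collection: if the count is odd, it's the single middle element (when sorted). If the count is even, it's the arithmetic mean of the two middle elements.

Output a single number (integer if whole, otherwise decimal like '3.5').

Step 1: insert 3 -> lo=[3] (size 1, max 3) hi=[] (size 0) -> median=3
Step 2: insert 2 -> lo=[2] (size 1, max 2) hi=[3] (size 1, min 3) -> median=2.5
Step 3: insert 31 -> lo=[2, 3] (size 2, max 3) hi=[31] (size 1, min 31) -> median=3
Step 4: insert 22 -> lo=[2, 3] (size 2, max 3) hi=[22, 31] (size 2, min 22) -> median=12.5

Answer: 12.5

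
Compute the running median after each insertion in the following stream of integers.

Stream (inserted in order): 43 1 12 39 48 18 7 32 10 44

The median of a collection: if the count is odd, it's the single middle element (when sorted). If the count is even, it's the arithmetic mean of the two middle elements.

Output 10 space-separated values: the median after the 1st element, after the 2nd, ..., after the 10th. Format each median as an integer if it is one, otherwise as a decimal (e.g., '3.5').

Answer: 43 22 12 25.5 39 28.5 18 25 18 25

Derivation:
Step 1: insert 43 -> lo=[43] (size 1, max 43) hi=[] (size 0) -> median=43
Step 2: insert 1 -> lo=[1] (size 1, max 1) hi=[43] (size 1, min 43) -> median=22
Step 3: insert 12 -> lo=[1, 12] (size 2, max 12) hi=[43] (size 1, min 43) -> median=12
Step 4: insert 39 -> lo=[1, 12] (size 2, max 12) hi=[39, 43] (size 2, min 39) -> median=25.5
Step 5: insert 48 -> lo=[1, 12, 39] (size 3, max 39) hi=[43, 48] (size 2, min 43) -> median=39
Step 6: insert 18 -> lo=[1, 12, 18] (size 3, max 18) hi=[39, 43, 48] (size 3, min 39) -> median=28.5
Step 7: insert 7 -> lo=[1, 7, 12, 18] (size 4, max 18) hi=[39, 43, 48] (size 3, min 39) -> median=18
Step 8: insert 32 -> lo=[1, 7, 12, 18] (size 4, max 18) hi=[32, 39, 43, 48] (size 4, min 32) -> median=25
Step 9: insert 10 -> lo=[1, 7, 10, 12, 18] (size 5, max 18) hi=[32, 39, 43, 48] (size 4, min 32) -> median=18
Step 10: insert 44 -> lo=[1, 7, 10, 12, 18] (size 5, max 18) hi=[32, 39, 43, 44, 48] (size 5, min 32) -> median=25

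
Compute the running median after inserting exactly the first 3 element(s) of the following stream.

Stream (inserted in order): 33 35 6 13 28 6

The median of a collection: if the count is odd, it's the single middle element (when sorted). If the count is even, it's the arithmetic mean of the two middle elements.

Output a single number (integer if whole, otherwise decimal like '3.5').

Step 1: insert 33 -> lo=[33] (size 1, max 33) hi=[] (size 0) -> median=33
Step 2: insert 35 -> lo=[33] (size 1, max 33) hi=[35] (size 1, min 35) -> median=34
Step 3: insert 6 -> lo=[6, 33] (size 2, max 33) hi=[35] (size 1, min 35) -> median=33

Answer: 33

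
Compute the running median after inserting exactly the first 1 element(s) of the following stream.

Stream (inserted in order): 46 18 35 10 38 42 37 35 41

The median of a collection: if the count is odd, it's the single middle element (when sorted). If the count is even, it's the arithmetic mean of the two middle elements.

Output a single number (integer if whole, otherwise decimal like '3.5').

Answer: 46

Derivation:
Step 1: insert 46 -> lo=[46] (size 1, max 46) hi=[] (size 0) -> median=46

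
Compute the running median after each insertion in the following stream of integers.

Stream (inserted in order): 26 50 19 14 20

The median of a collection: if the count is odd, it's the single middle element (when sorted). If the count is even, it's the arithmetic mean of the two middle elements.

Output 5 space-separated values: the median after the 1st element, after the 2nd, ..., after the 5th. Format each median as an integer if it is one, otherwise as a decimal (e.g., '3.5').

Answer: 26 38 26 22.5 20

Derivation:
Step 1: insert 26 -> lo=[26] (size 1, max 26) hi=[] (size 0) -> median=26
Step 2: insert 50 -> lo=[26] (size 1, max 26) hi=[50] (size 1, min 50) -> median=38
Step 3: insert 19 -> lo=[19, 26] (size 2, max 26) hi=[50] (size 1, min 50) -> median=26
Step 4: insert 14 -> lo=[14, 19] (size 2, max 19) hi=[26, 50] (size 2, min 26) -> median=22.5
Step 5: insert 20 -> lo=[14, 19, 20] (size 3, max 20) hi=[26, 50] (size 2, min 26) -> median=20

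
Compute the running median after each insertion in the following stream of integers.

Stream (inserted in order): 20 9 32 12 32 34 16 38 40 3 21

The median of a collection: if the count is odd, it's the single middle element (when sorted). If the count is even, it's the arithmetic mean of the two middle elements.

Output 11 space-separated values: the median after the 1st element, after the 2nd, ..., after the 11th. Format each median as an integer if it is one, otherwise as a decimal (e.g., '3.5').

Answer: 20 14.5 20 16 20 26 20 26 32 26 21

Derivation:
Step 1: insert 20 -> lo=[20] (size 1, max 20) hi=[] (size 0) -> median=20
Step 2: insert 9 -> lo=[9] (size 1, max 9) hi=[20] (size 1, min 20) -> median=14.5
Step 3: insert 32 -> lo=[9, 20] (size 2, max 20) hi=[32] (size 1, min 32) -> median=20
Step 4: insert 12 -> lo=[9, 12] (size 2, max 12) hi=[20, 32] (size 2, min 20) -> median=16
Step 5: insert 32 -> lo=[9, 12, 20] (size 3, max 20) hi=[32, 32] (size 2, min 32) -> median=20
Step 6: insert 34 -> lo=[9, 12, 20] (size 3, max 20) hi=[32, 32, 34] (size 3, min 32) -> median=26
Step 7: insert 16 -> lo=[9, 12, 16, 20] (size 4, max 20) hi=[32, 32, 34] (size 3, min 32) -> median=20
Step 8: insert 38 -> lo=[9, 12, 16, 20] (size 4, max 20) hi=[32, 32, 34, 38] (size 4, min 32) -> median=26
Step 9: insert 40 -> lo=[9, 12, 16, 20, 32] (size 5, max 32) hi=[32, 34, 38, 40] (size 4, min 32) -> median=32
Step 10: insert 3 -> lo=[3, 9, 12, 16, 20] (size 5, max 20) hi=[32, 32, 34, 38, 40] (size 5, min 32) -> median=26
Step 11: insert 21 -> lo=[3, 9, 12, 16, 20, 21] (size 6, max 21) hi=[32, 32, 34, 38, 40] (size 5, min 32) -> median=21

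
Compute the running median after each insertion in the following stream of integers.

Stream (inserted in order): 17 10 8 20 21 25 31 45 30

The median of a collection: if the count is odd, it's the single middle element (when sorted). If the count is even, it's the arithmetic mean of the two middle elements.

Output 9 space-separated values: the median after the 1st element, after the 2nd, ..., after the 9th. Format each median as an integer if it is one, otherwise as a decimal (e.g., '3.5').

Step 1: insert 17 -> lo=[17] (size 1, max 17) hi=[] (size 0) -> median=17
Step 2: insert 10 -> lo=[10] (size 1, max 10) hi=[17] (size 1, min 17) -> median=13.5
Step 3: insert 8 -> lo=[8, 10] (size 2, max 10) hi=[17] (size 1, min 17) -> median=10
Step 4: insert 20 -> lo=[8, 10] (size 2, max 10) hi=[17, 20] (size 2, min 17) -> median=13.5
Step 5: insert 21 -> lo=[8, 10, 17] (size 3, max 17) hi=[20, 21] (size 2, min 20) -> median=17
Step 6: insert 25 -> lo=[8, 10, 17] (size 3, max 17) hi=[20, 21, 25] (size 3, min 20) -> median=18.5
Step 7: insert 31 -> lo=[8, 10, 17, 20] (size 4, max 20) hi=[21, 25, 31] (size 3, min 21) -> median=20
Step 8: insert 45 -> lo=[8, 10, 17, 20] (size 4, max 20) hi=[21, 25, 31, 45] (size 4, min 21) -> median=20.5
Step 9: insert 30 -> lo=[8, 10, 17, 20, 21] (size 5, max 21) hi=[25, 30, 31, 45] (size 4, min 25) -> median=21

Answer: 17 13.5 10 13.5 17 18.5 20 20.5 21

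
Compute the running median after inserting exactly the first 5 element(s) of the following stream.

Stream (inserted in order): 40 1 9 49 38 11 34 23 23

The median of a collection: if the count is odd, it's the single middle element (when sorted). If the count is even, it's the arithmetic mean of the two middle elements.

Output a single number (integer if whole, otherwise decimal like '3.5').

Answer: 38

Derivation:
Step 1: insert 40 -> lo=[40] (size 1, max 40) hi=[] (size 0) -> median=40
Step 2: insert 1 -> lo=[1] (size 1, max 1) hi=[40] (size 1, min 40) -> median=20.5
Step 3: insert 9 -> lo=[1, 9] (size 2, max 9) hi=[40] (size 1, min 40) -> median=9
Step 4: insert 49 -> lo=[1, 9] (size 2, max 9) hi=[40, 49] (size 2, min 40) -> median=24.5
Step 5: insert 38 -> lo=[1, 9, 38] (size 3, max 38) hi=[40, 49] (size 2, min 40) -> median=38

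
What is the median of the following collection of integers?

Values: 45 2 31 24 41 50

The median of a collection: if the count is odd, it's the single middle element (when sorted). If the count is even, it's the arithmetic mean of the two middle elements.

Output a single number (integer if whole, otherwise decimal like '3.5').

Step 1: insert 45 -> lo=[45] (size 1, max 45) hi=[] (size 0) -> median=45
Step 2: insert 2 -> lo=[2] (size 1, max 2) hi=[45] (size 1, min 45) -> median=23.5
Step 3: insert 31 -> lo=[2, 31] (size 2, max 31) hi=[45] (size 1, min 45) -> median=31
Step 4: insert 24 -> lo=[2, 24] (size 2, max 24) hi=[31, 45] (size 2, min 31) -> median=27.5
Step 5: insert 41 -> lo=[2, 24, 31] (size 3, max 31) hi=[41, 45] (size 2, min 41) -> median=31
Step 6: insert 50 -> lo=[2, 24, 31] (size 3, max 31) hi=[41, 45, 50] (size 3, min 41) -> median=36

Answer: 36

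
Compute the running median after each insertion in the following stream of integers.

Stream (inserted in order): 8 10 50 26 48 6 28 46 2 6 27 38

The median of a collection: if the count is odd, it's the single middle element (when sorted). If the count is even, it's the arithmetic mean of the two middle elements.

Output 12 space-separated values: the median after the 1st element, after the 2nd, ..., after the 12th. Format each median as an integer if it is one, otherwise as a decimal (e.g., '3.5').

Step 1: insert 8 -> lo=[8] (size 1, max 8) hi=[] (size 0) -> median=8
Step 2: insert 10 -> lo=[8] (size 1, max 8) hi=[10] (size 1, min 10) -> median=9
Step 3: insert 50 -> lo=[8, 10] (size 2, max 10) hi=[50] (size 1, min 50) -> median=10
Step 4: insert 26 -> lo=[8, 10] (size 2, max 10) hi=[26, 50] (size 2, min 26) -> median=18
Step 5: insert 48 -> lo=[8, 10, 26] (size 3, max 26) hi=[48, 50] (size 2, min 48) -> median=26
Step 6: insert 6 -> lo=[6, 8, 10] (size 3, max 10) hi=[26, 48, 50] (size 3, min 26) -> median=18
Step 7: insert 28 -> lo=[6, 8, 10, 26] (size 4, max 26) hi=[28, 48, 50] (size 3, min 28) -> median=26
Step 8: insert 46 -> lo=[6, 8, 10, 26] (size 4, max 26) hi=[28, 46, 48, 50] (size 4, min 28) -> median=27
Step 9: insert 2 -> lo=[2, 6, 8, 10, 26] (size 5, max 26) hi=[28, 46, 48, 50] (size 4, min 28) -> median=26
Step 10: insert 6 -> lo=[2, 6, 6, 8, 10] (size 5, max 10) hi=[26, 28, 46, 48, 50] (size 5, min 26) -> median=18
Step 11: insert 27 -> lo=[2, 6, 6, 8, 10, 26] (size 6, max 26) hi=[27, 28, 46, 48, 50] (size 5, min 27) -> median=26
Step 12: insert 38 -> lo=[2, 6, 6, 8, 10, 26] (size 6, max 26) hi=[27, 28, 38, 46, 48, 50] (size 6, min 27) -> median=26.5

Answer: 8 9 10 18 26 18 26 27 26 18 26 26.5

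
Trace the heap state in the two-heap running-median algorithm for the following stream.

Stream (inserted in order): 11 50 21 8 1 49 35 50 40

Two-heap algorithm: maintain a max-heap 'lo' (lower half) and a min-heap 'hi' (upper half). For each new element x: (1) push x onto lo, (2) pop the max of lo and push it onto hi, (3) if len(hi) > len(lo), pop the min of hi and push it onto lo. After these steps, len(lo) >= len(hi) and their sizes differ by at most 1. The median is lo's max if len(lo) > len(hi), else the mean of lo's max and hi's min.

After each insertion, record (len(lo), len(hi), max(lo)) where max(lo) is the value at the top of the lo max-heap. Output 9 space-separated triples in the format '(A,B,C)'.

Step 1: insert 11 -> lo=[11] hi=[] -> (len(lo)=1, len(hi)=0, max(lo)=11)
Step 2: insert 50 -> lo=[11] hi=[50] -> (len(lo)=1, len(hi)=1, max(lo)=11)
Step 3: insert 21 -> lo=[11, 21] hi=[50] -> (len(lo)=2, len(hi)=1, max(lo)=21)
Step 4: insert 8 -> lo=[8, 11] hi=[21, 50] -> (len(lo)=2, len(hi)=2, max(lo)=11)
Step 5: insert 1 -> lo=[1, 8, 11] hi=[21, 50] -> (len(lo)=3, len(hi)=2, max(lo)=11)
Step 6: insert 49 -> lo=[1, 8, 11] hi=[21, 49, 50] -> (len(lo)=3, len(hi)=3, max(lo)=11)
Step 7: insert 35 -> lo=[1, 8, 11, 21] hi=[35, 49, 50] -> (len(lo)=4, len(hi)=3, max(lo)=21)
Step 8: insert 50 -> lo=[1, 8, 11, 21] hi=[35, 49, 50, 50] -> (len(lo)=4, len(hi)=4, max(lo)=21)
Step 9: insert 40 -> lo=[1, 8, 11, 21, 35] hi=[40, 49, 50, 50] -> (len(lo)=5, len(hi)=4, max(lo)=35)

Answer: (1,0,11) (1,1,11) (2,1,21) (2,2,11) (3,2,11) (3,3,11) (4,3,21) (4,4,21) (5,4,35)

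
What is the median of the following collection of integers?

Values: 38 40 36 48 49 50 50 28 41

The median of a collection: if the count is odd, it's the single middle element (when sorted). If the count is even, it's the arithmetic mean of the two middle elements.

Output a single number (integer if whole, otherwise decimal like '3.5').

Step 1: insert 38 -> lo=[38] (size 1, max 38) hi=[] (size 0) -> median=38
Step 2: insert 40 -> lo=[38] (size 1, max 38) hi=[40] (size 1, min 40) -> median=39
Step 3: insert 36 -> lo=[36, 38] (size 2, max 38) hi=[40] (size 1, min 40) -> median=38
Step 4: insert 48 -> lo=[36, 38] (size 2, max 38) hi=[40, 48] (size 2, min 40) -> median=39
Step 5: insert 49 -> lo=[36, 38, 40] (size 3, max 40) hi=[48, 49] (size 2, min 48) -> median=40
Step 6: insert 50 -> lo=[36, 38, 40] (size 3, max 40) hi=[48, 49, 50] (size 3, min 48) -> median=44
Step 7: insert 50 -> lo=[36, 38, 40, 48] (size 4, max 48) hi=[49, 50, 50] (size 3, min 49) -> median=48
Step 8: insert 28 -> lo=[28, 36, 38, 40] (size 4, max 40) hi=[48, 49, 50, 50] (size 4, min 48) -> median=44
Step 9: insert 41 -> lo=[28, 36, 38, 40, 41] (size 5, max 41) hi=[48, 49, 50, 50] (size 4, min 48) -> median=41

Answer: 41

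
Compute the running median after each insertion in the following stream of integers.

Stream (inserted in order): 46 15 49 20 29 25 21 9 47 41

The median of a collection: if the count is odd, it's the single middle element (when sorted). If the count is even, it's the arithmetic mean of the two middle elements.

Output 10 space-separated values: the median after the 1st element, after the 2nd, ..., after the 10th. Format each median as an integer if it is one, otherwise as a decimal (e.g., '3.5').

Answer: 46 30.5 46 33 29 27 25 23 25 27

Derivation:
Step 1: insert 46 -> lo=[46] (size 1, max 46) hi=[] (size 0) -> median=46
Step 2: insert 15 -> lo=[15] (size 1, max 15) hi=[46] (size 1, min 46) -> median=30.5
Step 3: insert 49 -> lo=[15, 46] (size 2, max 46) hi=[49] (size 1, min 49) -> median=46
Step 4: insert 20 -> lo=[15, 20] (size 2, max 20) hi=[46, 49] (size 2, min 46) -> median=33
Step 5: insert 29 -> lo=[15, 20, 29] (size 3, max 29) hi=[46, 49] (size 2, min 46) -> median=29
Step 6: insert 25 -> lo=[15, 20, 25] (size 3, max 25) hi=[29, 46, 49] (size 3, min 29) -> median=27
Step 7: insert 21 -> lo=[15, 20, 21, 25] (size 4, max 25) hi=[29, 46, 49] (size 3, min 29) -> median=25
Step 8: insert 9 -> lo=[9, 15, 20, 21] (size 4, max 21) hi=[25, 29, 46, 49] (size 4, min 25) -> median=23
Step 9: insert 47 -> lo=[9, 15, 20, 21, 25] (size 5, max 25) hi=[29, 46, 47, 49] (size 4, min 29) -> median=25
Step 10: insert 41 -> lo=[9, 15, 20, 21, 25] (size 5, max 25) hi=[29, 41, 46, 47, 49] (size 5, min 29) -> median=27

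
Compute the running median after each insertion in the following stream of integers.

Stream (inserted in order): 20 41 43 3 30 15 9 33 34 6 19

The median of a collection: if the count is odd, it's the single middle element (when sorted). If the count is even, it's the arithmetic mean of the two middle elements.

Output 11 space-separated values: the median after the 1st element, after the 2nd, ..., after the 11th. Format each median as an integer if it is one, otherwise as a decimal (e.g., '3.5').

Answer: 20 30.5 41 30.5 30 25 20 25 30 25 20

Derivation:
Step 1: insert 20 -> lo=[20] (size 1, max 20) hi=[] (size 0) -> median=20
Step 2: insert 41 -> lo=[20] (size 1, max 20) hi=[41] (size 1, min 41) -> median=30.5
Step 3: insert 43 -> lo=[20, 41] (size 2, max 41) hi=[43] (size 1, min 43) -> median=41
Step 4: insert 3 -> lo=[3, 20] (size 2, max 20) hi=[41, 43] (size 2, min 41) -> median=30.5
Step 5: insert 30 -> lo=[3, 20, 30] (size 3, max 30) hi=[41, 43] (size 2, min 41) -> median=30
Step 6: insert 15 -> lo=[3, 15, 20] (size 3, max 20) hi=[30, 41, 43] (size 3, min 30) -> median=25
Step 7: insert 9 -> lo=[3, 9, 15, 20] (size 4, max 20) hi=[30, 41, 43] (size 3, min 30) -> median=20
Step 8: insert 33 -> lo=[3, 9, 15, 20] (size 4, max 20) hi=[30, 33, 41, 43] (size 4, min 30) -> median=25
Step 9: insert 34 -> lo=[3, 9, 15, 20, 30] (size 5, max 30) hi=[33, 34, 41, 43] (size 4, min 33) -> median=30
Step 10: insert 6 -> lo=[3, 6, 9, 15, 20] (size 5, max 20) hi=[30, 33, 34, 41, 43] (size 5, min 30) -> median=25
Step 11: insert 19 -> lo=[3, 6, 9, 15, 19, 20] (size 6, max 20) hi=[30, 33, 34, 41, 43] (size 5, min 30) -> median=20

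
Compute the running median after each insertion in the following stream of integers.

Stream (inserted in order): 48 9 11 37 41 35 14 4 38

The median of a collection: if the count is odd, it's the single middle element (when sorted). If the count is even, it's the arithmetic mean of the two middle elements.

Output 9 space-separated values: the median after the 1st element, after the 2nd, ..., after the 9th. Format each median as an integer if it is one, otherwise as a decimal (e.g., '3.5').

Answer: 48 28.5 11 24 37 36 35 24.5 35

Derivation:
Step 1: insert 48 -> lo=[48] (size 1, max 48) hi=[] (size 0) -> median=48
Step 2: insert 9 -> lo=[9] (size 1, max 9) hi=[48] (size 1, min 48) -> median=28.5
Step 3: insert 11 -> lo=[9, 11] (size 2, max 11) hi=[48] (size 1, min 48) -> median=11
Step 4: insert 37 -> lo=[9, 11] (size 2, max 11) hi=[37, 48] (size 2, min 37) -> median=24
Step 5: insert 41 -> lo=[9, 11, 37] (size 3, max 37) hi=[41, 48] (size 2, min 41) -> median=37
Step 6: insert 35 -> lo=[9, 11, 35] (size 3, max 35) hi=[37, 41, 48] (size 3, min 37) -> median=36
Step 7: insert 14 -> lo=[9, 11, 14, 35] (size 4, max 35) hi=[37, 41, 48] (size 3, min 37) -> median=35
Step 8: insert 4 -> lo=[4, 9, 11, 14] (size 4, max 14) hi=[35, 37, 41, 48] (size 4, min 35) -> median=24.5
Step 9: insert 38 -> lo=[4, 9, 11, 14, 35] (size 5, max 35) hi=[37, 38, 41, 48] (size 4, min 37) -> median=35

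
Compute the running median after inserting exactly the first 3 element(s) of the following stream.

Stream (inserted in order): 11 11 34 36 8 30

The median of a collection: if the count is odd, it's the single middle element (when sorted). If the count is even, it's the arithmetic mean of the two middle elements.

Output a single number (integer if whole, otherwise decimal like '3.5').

Answer: 11

Derivation:
Step 1: insert 11 -> lo=[11] (size 1, max 11) hi=[] (size 0) -> median=11
Step 2: insert 11 -> lo=[11] (size 1, max 11) hi=[11] (size 1, min 11) -> median=11
Step 3: insert 34 -> lo=[11, 11] (size 2, max 11) hi=[34] (size 1, min 34) -> median=11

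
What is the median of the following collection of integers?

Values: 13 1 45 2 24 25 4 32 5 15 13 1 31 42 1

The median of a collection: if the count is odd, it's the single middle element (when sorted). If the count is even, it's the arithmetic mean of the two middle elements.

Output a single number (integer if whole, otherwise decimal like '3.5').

Answer: 13

Derivation:
Step 1: insert 13 -> lo=[13] (size 1, max 13) hi=[] (size 0) -> median=13
Step 2: insert 1 -> lo=[1] (size 1, max 1) hi=[13] (size 1, min 13) -> median=7
Step 3: insert 45 -> lo=[1, 13] (size 2, max 13) hi=[45] (size 1, min 45) -> median=13
Step 4: insert 2 -> lo=[1, 2] (size 2, max 2) hi=[13, 45] (size 2, min 13) -> median=7.5
Step 5: insert 24 -> lo=[1, 2, 13] (size 3, max 13) hi=[24, 45] (size 2, min 24) -> median=13
Step 6: insert 25 -> lo=[1, 2, 13] (size 3, max 13) hi=[24, 25, 45] (size 3, min 24) -> median=18.5
Step 7: insert 4 -> lo=[1, 2, 4, 13] (size 4, max 13) hi=[24, 25, 45] (size 3, min 24) -> median=13
Step 8: insert 32 -> lo=[1, 2, 4, 13] (size 4, max 13) hi=[24, 25, 32, 45] (size 4, min 24) -> median=18.5
Step 9: insert 5 -> lo=[1, 2, 4, 5, 13] (size 5, max 13) hi=[24, 25, 32, 45] (size 4, min 24) -> median=13
Step 10: insert 15 -> lo=[1, 2, 4, 5, 13] (size 5, max 13) hi=[15, 24, 25, 32, 45] (size 5, min 15) -> median=14
Step 11: insert 13 -> lo=[1, 2, 4, 5, 13, 13] (size 6, max 13) hi=[15, 24, 25, 32, 45] (size 5, min 15) -> median=13
Step 12: insert 1 -> lo=[1, 1, 2, 4, 5, 13] (size 6, max 13) hi=[13, 15, 24, 25, 32, 45] (size 6, min 13) -> median=13
Step 13: insert 31 -> lo=[1, 1, 2, 4, 5, 13, 13] (size 7, max 13) hi=[15, 24, 25, 31, 32, 45] (size 6, min 15) -> median=13
Step 14: insert 42 -> lo=[1, 1, 2, 4, 5, 13, 13] (size 7, max 13) hi=[15, 24, 25, 31, 32, 42, 45] (size 7, min 15) -> median=14
Step 15: insert 1 -> lo=[1, 1, 1, 2, 4, 5, 13, 13] (size 8, max 13) hi=[15, 24, 25, 31, 32, 42, 45] (size 7, min 15) -> median=13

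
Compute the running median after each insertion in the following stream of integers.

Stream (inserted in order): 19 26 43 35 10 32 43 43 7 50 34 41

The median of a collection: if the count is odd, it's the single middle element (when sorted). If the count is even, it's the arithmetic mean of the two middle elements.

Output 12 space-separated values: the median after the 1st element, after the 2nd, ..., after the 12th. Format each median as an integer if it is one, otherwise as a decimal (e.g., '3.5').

Answer: 19 22.5 26 30.5 26 29 32 33.5 32 33.5 34 34.5

Derivation:
Step 1: insert 19 -> lo=[19] (size 1, max 19) hi=[] (size 0) -> median=19
Step 2: insert 26 -> lo=[19] (size 1, max 19) hi=[26] (size 1, min 26) -> median=22.5
Step 3: insert 43 -> lo=[19, 26] (size 2, max 26) hi=[43] (size 1, min 43) -> median=26
Step 4: insert 35 -> lo=[19, 26] (size 2, max 26) hi=[35, 43] (size 2, min 35) -> median=30.5
Step 5: insert 10 -> lo=[10, 19, 26] (size 3, max 26) hi=[35, 43] (size 2, min 35) -> median=26
Step 6: insert 32 -> lo=[10, 19, 26] (size 3, max 26) hi=[32, 35, 43] (size 3, min 32) -> median=29
Step 7: insert 43 -> lo=[10, 19, 26, 32] (size 4, max 32) hi=[35, 43, 43] (size 3, min 35) -> median=32
Step 8: insert 43 -> lo=[10, 19, 26, 32] (size 4, max 32) hi=[35, 43, 43, 43] (size 4, min 35) -> median=33.5
Step 9: insert 7 -> lo=[7, 10, 19, 26, 32] (size 5, max 32) hi=[35, 43, 43, 43] (size 4, min 35) -> median=32
Step 10: insert 50 -> lo=[7, 10, 19, 26, 32] (size 5, max 32) hi=[35, 43, 43, 43, 50] (size 5, min 35) -> median=33.5
Step 11: insert 34 -> lo=[7, 10, 19, 26, 32, 34] (size 6, max 34) hi=[35, 43, 43, 43, 50] (size 5, min 35) -> median=34
Step 12: insert 41 -> lo=[7, 10, 19, 26, 32, 34] (size 6, max 34) hi=[35, 41, 43, 43, 43, 50] (size 6, min 35) -> median=34.5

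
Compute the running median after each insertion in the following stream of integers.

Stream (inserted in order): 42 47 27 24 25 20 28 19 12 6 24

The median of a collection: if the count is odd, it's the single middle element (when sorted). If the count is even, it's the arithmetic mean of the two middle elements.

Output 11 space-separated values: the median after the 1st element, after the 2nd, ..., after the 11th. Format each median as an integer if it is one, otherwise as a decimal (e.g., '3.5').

Step 1: insert 42 -> lo=[42] (size 1, max 42) hi=[] (size 0) -> median=42
Step 2: insert 47 -> lo=[42] (size 1, max 42) hi=[47] (size 1, min 47) -> median=44.5
Step 3: insert 27 -> lo=[27, 42] (size 2, max 42) hi=[47] (size 1, min 47) -> median=42
Step 4: insert 24 -> lo=[24, 27] (size 2, max 27) hi=[42, 47] (size 2, min 42) -> median=34.5
Step 5: insert 25 -> lo=[24, 25, 27] (size 3, max 27) hi=[42, 47] (size 2, min 42) -> median=27
Step 6: insert 20 -> lo=[20, 24, 25] (size 3, max 25) hi=[27, 42, 47] (size 3, min 27) -> median=26
Step 7: insert 28 -> lo=[20, 24, 25, 27] (size 4, max 27) hi=[28, 42, 47] (size 3, min 28) -> median=27
Step 8: insert 19 -> lo=[19, 20, 24, 25] (size 4, max 25) hi=[27, 28, 42, 47] (size 4, min 27) -> median=26
Step 9: insert 12 -> lo=[12, 19, 20, 24, 25] (size 5, max 25) hi=[27, 28, 42, 47] (size 4, min 27) -> median=25
Step 10: insert 6 -> lo=[6, 12, 19, 20, 24] (size 5, max 24) hi=[25, 27, 28, 42, 47] (size 5, min 25) -> median=24.5
Step 11: insert 24 -> lo=[6, 12, 19, 20, 24, 24] (size 6, max 24) hi=[25, 27, 28, 42, 47] (size 5, min 25) -> median=24

Answer: 42 44.5 42 34.5 27 26 27 26 25 24.5 24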